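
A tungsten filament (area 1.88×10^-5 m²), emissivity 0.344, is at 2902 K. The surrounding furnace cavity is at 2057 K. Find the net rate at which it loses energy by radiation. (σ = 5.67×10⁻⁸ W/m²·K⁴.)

Q ≈ 19.4 W

Q = εσA(T⁴ − T_s⁴). T⁴ − T_s⁴ = (2902)⁴ − (2057)⁴ = 7.09×10^13 − 1.79×10^13 = 5.30×10^13 K⁴.
Q = 0.344 × 5.67×10⁻⁸ × 1.88×10^-5 × 5.30×10^13 = 19.4 W.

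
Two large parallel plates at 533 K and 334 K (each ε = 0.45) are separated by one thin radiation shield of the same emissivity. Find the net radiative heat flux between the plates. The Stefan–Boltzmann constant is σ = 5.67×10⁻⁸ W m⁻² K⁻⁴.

Each of the 2 gaps contributes resistance (2/ε − 1) = 2/0.45 − 1 = 3.444; total = 6.889.
q = σ(T₁⁴ − T₂⁴) / 6.889 = 5.67×10⁻⁸ × 6.83×10^10 / 6.889 = 562 W/m².

q ≈ 562 W/m²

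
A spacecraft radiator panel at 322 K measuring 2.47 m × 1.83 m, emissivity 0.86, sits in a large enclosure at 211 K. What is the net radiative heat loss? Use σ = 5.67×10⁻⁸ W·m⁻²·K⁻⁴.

Q ≈ 1930 W

A = 2.47 × 1.83 = 4.52 m².
Q = εσA(T⁴ − T_s⁴). T⁴ − T_s⁴ = (322)⁴ − (211)⁴ = 1.08×10^10 − 1.98×10^9 = 8.77×10^9 K⁴.
Q = 0.86 × 5.67×10⁻⁸ × 4.52 × 8.77×10^9 = 1930 W.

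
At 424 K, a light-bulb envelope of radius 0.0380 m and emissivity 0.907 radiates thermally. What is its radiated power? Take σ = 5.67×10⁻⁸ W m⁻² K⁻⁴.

A = 4πr² = 4π × (0.0380)² = 0.0181 m².
P = εσAT⁴ = 0.907 × 5.67×10⁻⁸ × 0.0181 × (424)⁴ = 0.907 × 5.67×10⁻⁸ × 0.0181 × 3.23×10^10.
P = 30.2 W.

P ≈ 30.2 W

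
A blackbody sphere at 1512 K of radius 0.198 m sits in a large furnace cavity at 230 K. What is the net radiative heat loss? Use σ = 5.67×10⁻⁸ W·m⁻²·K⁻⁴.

Q ≈ 1.46×10^5 W

A = 4πr² = 4π × (0.198)² = 0.493 m².
Q = σA(T⁴ − T_s⁴). T⁴ − T_s⁴ = (1512)⁴ − (230)⁴ = 5.23×10^12 − 2.80×10^9 = 5.22×10^12 K⁴.
Q = 5.67×10⁻⁸ × 0.493 × 5.22×10^12 = 1.46×10^5 W.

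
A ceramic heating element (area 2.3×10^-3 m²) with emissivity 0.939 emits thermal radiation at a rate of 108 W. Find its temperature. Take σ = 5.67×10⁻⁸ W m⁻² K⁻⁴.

T ≈ 969 K

From P = εσAT⁴, T = (P / εσA)^(1/4) = (108 / (0.939 × 5.67×10⁻⁸ × 2.30×10^-3))^(1/4).
T = (8.82×10^11)^(1/4) = 969 K.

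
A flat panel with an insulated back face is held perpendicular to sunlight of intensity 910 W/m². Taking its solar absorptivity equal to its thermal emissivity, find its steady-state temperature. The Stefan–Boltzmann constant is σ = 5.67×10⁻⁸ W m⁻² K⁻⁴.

Absorbed flux αS = emitted flux εσT⁴ (one radiating face); with α = ε, T = (S/σ)^(1/4).
T = (910 / 5.67×10⁻⁸)^(1/4) = (1.60×10^10)^(1/4).
T = 356 K.

T ≈ 356 K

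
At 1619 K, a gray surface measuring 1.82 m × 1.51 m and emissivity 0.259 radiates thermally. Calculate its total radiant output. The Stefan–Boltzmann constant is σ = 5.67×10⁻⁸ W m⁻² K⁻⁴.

A = 1.82 × 1.51 = 2.75 m².
P = εσAT⁴ = 0.259 × 5.67×10⁻⁸ × 2.75 × (1619)⁴ = 0.259 × 5.67×10⁻⁸ × 2.75 × 6.87×10^12.
P = 2.77×10^5 W.

P ≈ 2.77×10^5 W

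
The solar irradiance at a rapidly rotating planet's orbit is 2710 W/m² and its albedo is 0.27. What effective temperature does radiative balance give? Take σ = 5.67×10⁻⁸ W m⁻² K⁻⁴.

Power absorbed = (1−a)S·πR²; power emitted = 4πR²σT⁴. Equating and cancelling πR²:
T = ((1−a)S / 4σ)^(1/4) = (1980 / (4 × 5.67×10⁻⁸))^(1/4) = (8.72×10^9)^(1/4).
T = 306 K.

T ≈ 306 K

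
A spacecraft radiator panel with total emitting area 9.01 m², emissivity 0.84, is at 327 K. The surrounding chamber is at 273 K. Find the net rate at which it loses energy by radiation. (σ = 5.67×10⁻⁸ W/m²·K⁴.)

Q = εσA(T⁴ − T_s⁴). T⁴ − T_s⁴ = (327)⁴ − (273)⁴ = 1.14×10^10 − 5.55×10^9 = 5.88×10^9 K⁴.
Q = 0.84 × 5.67×10⁻⁸ × 9.01 × 5.88×10^9 = 2520 W.

Q ≈ 2520 W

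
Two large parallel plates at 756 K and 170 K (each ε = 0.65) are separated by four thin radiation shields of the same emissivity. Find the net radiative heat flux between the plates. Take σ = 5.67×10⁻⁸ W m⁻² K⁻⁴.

Each of the 5 gaps contributes resistance (2/ε − 1) = 2/0.65 − 1 = 2.077; total = 10.38.
q = σ(T₁⁴ − T₂⁴) / 10.38 = 5.67×10⁻⁸ × 3.26×10^11 / 10.38 = 1780 W/m².

q ≈ 1780 W/m²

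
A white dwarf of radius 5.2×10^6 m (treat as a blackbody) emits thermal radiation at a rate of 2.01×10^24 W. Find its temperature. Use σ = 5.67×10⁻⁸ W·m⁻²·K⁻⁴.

T ≈ 18000 K

A = 4πr² = 4π × (5.2×10^6)² = 3.40×10^14 m².
From P = σAT⁴, T = (P / σA)^(1/4) = (2.01×10^24 / (5.67×10⁻⁸ × 3.40×10^14))^(1/4).
T = (1.04×10^17)^(1/4) = 18000 K.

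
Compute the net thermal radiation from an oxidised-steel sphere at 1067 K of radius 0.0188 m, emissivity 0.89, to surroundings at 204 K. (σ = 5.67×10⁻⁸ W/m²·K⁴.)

Q ≈ 290 W

A = 4πr² = 4π × (0.0188)² = 4.44×10^-3 m².
Q = εσA(T⁴ − T_s⁴). T⁴ − T_s⁴ = (1067)⁴ − (204)⁴ = 1.30×10^12 − 1.73×10^9 = 1.29×10^12 K⁴.
Q = 0.89 × 5.67×10⁻⁸ × 4.44×10^-3 × 1.29×10^12 = 290 W.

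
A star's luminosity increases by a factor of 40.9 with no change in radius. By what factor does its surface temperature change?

factor ≈ 2.53

P ∝ T⁴ ⇒ T ∝ P^(1/4), so T scales by (40.9)^(1/4) = 2.53.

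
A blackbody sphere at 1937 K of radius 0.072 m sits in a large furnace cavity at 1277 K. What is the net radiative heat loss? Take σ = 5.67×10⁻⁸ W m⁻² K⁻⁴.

Q ≈ 42200 W

A = 4πr² = 4π × (0.072)² = 0.0651 m².
Q = σA(T⁴ − T_s⁴). T⁴ − T_s⁴ = (1937)⁴ − (1277)⁴ = 1.41×10^13 − 2.66×10^12 = 1.14×10^13 K⁴.
Q = 5.67×10⁻⁸ × 0.0651 × 1.14×10^13 = 42200 W.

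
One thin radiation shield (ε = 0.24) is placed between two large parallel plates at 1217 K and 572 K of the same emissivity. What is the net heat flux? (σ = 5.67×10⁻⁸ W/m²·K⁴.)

q ≈ 8070 W/m²

Each of the 2 gaps contributes resistance (2/ε − 1) = 2/0.24 − 1 = 7.333; total = 14.67.
q = σ(T₁⁴ − T₂⁴) / 14.67 = 5.67×10⁻⁸ × 2.09×10^12 / 14.67 = 8070 W/m².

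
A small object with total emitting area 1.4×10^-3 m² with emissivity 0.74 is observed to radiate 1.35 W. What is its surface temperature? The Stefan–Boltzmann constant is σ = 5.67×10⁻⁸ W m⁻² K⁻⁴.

T ≈ 389 K

From P = εσAT⁴, T = (P / εσA)^(1/4) = (1.35 / (0.74 × 5.67×10⁻⁸ × 1.40×10^-3))^(1/4).
T = (2.30×10^10)^(1/4) = 389 K.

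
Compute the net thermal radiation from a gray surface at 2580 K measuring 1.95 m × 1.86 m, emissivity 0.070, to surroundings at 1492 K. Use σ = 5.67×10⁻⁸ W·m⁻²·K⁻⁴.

Q ≈ 5.66×10^5 W

A = 1.95 × 1.86 = 3.63 m².
Q = εσA(T⁴ − T_s⁴). T⁴ − T_s⁴ = (2580)⁴ − (1492)⁴ = 4.43×10^13 − 4.96×10^12 = 3.94×10^13 K⁴.
Q = 0.070 × 5.67×10⁻⁸ × 3.63 × 3.94×10^13 = 5.66×10^5 W.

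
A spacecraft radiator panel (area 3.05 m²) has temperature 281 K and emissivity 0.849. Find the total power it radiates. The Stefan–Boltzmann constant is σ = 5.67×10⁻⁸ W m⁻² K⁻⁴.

Stefan–Boltzmann: P = εσAT⁴ = 0.849 × 5.67×10⁻⁸ × 3.05 × (281)⁴ = 0.849 × 5.67×10⁻⁸ × 3.05 × 6.23×10^9.
P = 915 W.

P ≈ 915 W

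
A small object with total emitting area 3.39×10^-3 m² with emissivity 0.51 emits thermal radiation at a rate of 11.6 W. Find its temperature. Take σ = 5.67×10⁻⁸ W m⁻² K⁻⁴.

From P = εσAT⁴, T = (P / εσA)^(1/4) = (11.6 / (0.51 × 5.67×10⁻⁸ × 3.39×10^-3))^(1/4).
T = (1.18×10^11)^(1/4) = 587 K.

T ≈ 587 K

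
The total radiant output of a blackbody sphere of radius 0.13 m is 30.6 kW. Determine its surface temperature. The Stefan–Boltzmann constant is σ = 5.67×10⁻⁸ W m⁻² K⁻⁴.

A = 4πr² = 4π × (0.13)² = 0.212 m².
From P = σAT⁴, T = (P / σA)^(1/4) = (30600 / (5.67×10⁻⁸ × 0.212))^(1/4).
T = (2.54×10^12)^(1/4) = 1260 K.

T ≈ 1260 K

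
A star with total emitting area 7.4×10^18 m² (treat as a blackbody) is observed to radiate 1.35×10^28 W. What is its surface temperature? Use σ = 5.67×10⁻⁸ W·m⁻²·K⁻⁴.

T ≈ 13400 K

From P = σAT⁴, T = (P / σA)^(1/4) = (1.35×10^28 / (5.67×10⁻⁸ × 7.40×10^18))^(1/4).
T = (3.22×10^16)^(1/4) = 13400 K.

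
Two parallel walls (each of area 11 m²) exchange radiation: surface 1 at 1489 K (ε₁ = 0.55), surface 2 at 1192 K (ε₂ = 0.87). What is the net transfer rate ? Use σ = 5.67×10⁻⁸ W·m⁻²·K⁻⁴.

For two large parallel gray plates, q = σ(T₁⁴ − T₂⁴) / (1/ε₁ + 1/ε₂ − 1).
1/ε₁ + 1/ε₂ − 1 = 1/0.55 + 1/0.87 − 1 = 1.968.
T₁⁴ − T₂⁴ = 4.92×10^12 − 2.02×10^12 = 2.90×10^12 K⁴.
q = 5.67×10⁻⁸ × 2.90×10^12 / 1.968 = 83500 W/m².
Q = q·A = 83500 × 11 = 9.18×10^5 W.

Q ≈ 9.18×10^5 W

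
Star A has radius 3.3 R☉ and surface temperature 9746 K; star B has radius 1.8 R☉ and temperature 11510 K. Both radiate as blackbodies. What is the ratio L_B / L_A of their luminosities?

L_B/L_A ≈ 0.579

L = 4πR²σT⁴ ∝ R²T⁴, so L_B/L_A = (1.8/3.3)² × (11510/9746)⁴ = 0.298 × 1.95 = 0.579.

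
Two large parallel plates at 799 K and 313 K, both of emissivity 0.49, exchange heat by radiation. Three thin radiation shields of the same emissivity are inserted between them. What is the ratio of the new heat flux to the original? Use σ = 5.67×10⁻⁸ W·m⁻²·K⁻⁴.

With N identical shields there are N+1 = 4 gaps in series, each with the same radiative resistance, so the flux falls to 1/(N+1) of its unshielded value.

ratio ≈ 0.250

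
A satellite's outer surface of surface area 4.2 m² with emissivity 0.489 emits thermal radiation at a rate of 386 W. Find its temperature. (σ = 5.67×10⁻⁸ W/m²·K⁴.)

T ≈ 240 K

From P = εσAT⁴, T = (P / εσA)^(1/4) = (386 / (0.489 × 5.67×10⁻⁸ × 4.20))^(1/4).
T = (3.31×10^9)^(1/4) = 240 K.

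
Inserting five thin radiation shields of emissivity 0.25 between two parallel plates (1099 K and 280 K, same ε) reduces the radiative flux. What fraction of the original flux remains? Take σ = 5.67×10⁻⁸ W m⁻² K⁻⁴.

With N identical shields there are N+1 = 6 gaps in series, each with the same radiative resistance, so the flux falls to 1/(N+1) of its unshielded value.

ratio ≈ 0.167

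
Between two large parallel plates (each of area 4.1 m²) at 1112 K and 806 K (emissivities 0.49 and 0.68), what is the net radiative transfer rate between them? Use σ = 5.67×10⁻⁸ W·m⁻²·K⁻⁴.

Q ≈ 1.02×10^5 W

For two large parallel gray plates, q = σ(T₁⁴ − T₂⁴) / (1/ε₁ + 1/ε₂ − 1).
1/ε₁ + 1/ε₂ − 1 = 1/0.49 + 1/0.68 − 1 = 2.511.
T₁⁴ − T₂⁴ = 1.53×10^12 − 4.22×10^11 = 1.11×10^12 K⁴.
q = 5.67×10⁻⁸ × 1.11×10^12 / 2.511 = 25000 W/m².
Q = q·A = 25000 × 4.1 = 1.02×10^5 W.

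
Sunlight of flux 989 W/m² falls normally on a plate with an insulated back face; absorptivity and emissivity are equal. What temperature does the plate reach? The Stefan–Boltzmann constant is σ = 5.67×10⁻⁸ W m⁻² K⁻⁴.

T ≈ 363 K

Absorbed flux αS = emitted flux εσT⁴ (one radiating face); with α = ε, T = (S/σ)^(1/4).
T = (989 / 5.67×10⁻⁸)^(1/4) = (1.74×10^10)^(1/4).
T = 363 K.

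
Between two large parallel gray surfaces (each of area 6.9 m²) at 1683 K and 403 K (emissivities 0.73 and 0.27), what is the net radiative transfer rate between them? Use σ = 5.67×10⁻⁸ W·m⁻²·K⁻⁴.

Q ≈ 7.68×10^5 W

For two large parallel gray plates, q = σ(T₁⁴ − T₂⁴) / (1/ε₁ + 1/ε₂ − 1).
1/ε₁ + 1/ε₂ − 1 = 1/0.73 + 1/0.27 − 1 = 4.074.
T₁⁴ − T₂⁴ = 8.02×10^12 − 2.64×10^10 = 8.00×10^12 K⁴.
q = 5.67×10⁻⁸ × 8.00×10^12 / 4.074 = 1.11×10^5 W/m².
Q = q·A = 1.11×10^5 × 6.9 = 7.68×10^5 W.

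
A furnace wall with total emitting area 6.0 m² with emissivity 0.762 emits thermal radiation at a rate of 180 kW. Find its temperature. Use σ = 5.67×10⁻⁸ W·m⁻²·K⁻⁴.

From P = εσAT⁴, T = (P / εσA)^(1/4) = (1.80×10^5 / (0.762 × 5.67×10⁻⁸ × 6.00))^(1/4).
T = (6.94×10^11)^(1/4) = 913 K.

T ≈ 913 K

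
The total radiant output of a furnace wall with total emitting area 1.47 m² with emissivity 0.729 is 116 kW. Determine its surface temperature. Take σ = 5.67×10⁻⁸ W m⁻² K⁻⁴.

T ≈ 1180 K

From P = εσAT⁴, T = (P / εσA)^(1/4) = (1.16×10^5 / (0.729 × 5.67×10⁻⁸ × 1.47))^(1/4).
T = (1.91×10^12)^(1/4) = 1180 K.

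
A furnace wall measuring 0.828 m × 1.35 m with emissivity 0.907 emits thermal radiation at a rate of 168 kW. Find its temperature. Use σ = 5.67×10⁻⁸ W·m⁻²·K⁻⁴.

A = 0.828 × 1.35 = 1.12 m².
From P = εσAT⁴, T = (P / εσA)^(1/4) = (1.68×10^5 / (0.907 × 5.67×10⁻⁸ × 1.12))^(1/4).
T = (2.92×10^12)^(1/4) = 1310 K.

T ≈ 1310 K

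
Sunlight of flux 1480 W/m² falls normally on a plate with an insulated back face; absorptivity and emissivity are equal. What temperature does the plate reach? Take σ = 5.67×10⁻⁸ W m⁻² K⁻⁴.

Absorbed flux αS = emitted flux εσT⁴ (one radiating face); with α = ε, T = (S/σ)^(1/4).
T = (1480 / 5.67×10⁻⁸)^(1/4) = (2.61×10^10)^(1/4).
T = 402 K.

T ≈ 402 K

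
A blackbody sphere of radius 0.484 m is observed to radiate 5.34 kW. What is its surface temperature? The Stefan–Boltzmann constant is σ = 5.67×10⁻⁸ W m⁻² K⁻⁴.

T ≈ 423 K

A = 4πr² = 4π × (0.484)² = 2.94 m².
From P = σAT⁴, T = (P / σA)^(1/4) = (5340 / (5.67×10⁻⁸ × 2.94))^(1/4).
T = (3.20×10^10)^(1/4) = 423 K.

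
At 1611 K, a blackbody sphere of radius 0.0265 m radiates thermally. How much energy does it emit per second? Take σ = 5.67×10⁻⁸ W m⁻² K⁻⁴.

A = 4πr² = 4π × (0.0265)² = 8.82×10^-3 m².
P = σAT⁴ = 5.67×10⁻⁸ × 8.82×10^-3 × (1611)⁴ = 5.67×10⁻⁸ × 8.82×10^-3 × 6.74×10^12.
P = 3370 W.

P ≈ 3370 W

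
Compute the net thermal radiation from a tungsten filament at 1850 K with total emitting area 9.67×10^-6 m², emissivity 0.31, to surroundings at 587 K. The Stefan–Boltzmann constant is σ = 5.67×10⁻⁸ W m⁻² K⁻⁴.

Q = εσA(T⁴ − T_s⁴). T⁴ − T_s⁴ = (1850)⁴ − (587)⁴ = 1.17×10^13 − 1.19×10^11 = 1.16×10^13 K⁴.
Q = 0.31 × 5.67×10⁻⁸ × 9.67×10^-6 × 1.16×10^13 = 1.97 W.

Q ≈ 1.97 W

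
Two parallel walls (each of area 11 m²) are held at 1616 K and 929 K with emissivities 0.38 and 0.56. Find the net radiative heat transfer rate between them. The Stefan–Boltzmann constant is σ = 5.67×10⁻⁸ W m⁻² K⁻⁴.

Q ≈ 1.11×10^6 W

For two large parallel gray plates, q = σ(T₁⁴ − T₂⁴) / (1/ε₁ + 1/ε₂ − 1).
1/ε₁ + 1/ε₂ − 1 = 1/0.38 + 1/0.56 − 1 = 3.417.
T₁⁴ − T₂⁴ = 6.82×10^12 − 7.45×10^11 = 6.07×10^12 K⁴.
q = 5.67×10⁻⁸ × 6.07×10^12 / 3.417 = 1.01×10^5 W/m².
Q = q·A = 1.01×10^5 × 11 = 1.11×10^6 W.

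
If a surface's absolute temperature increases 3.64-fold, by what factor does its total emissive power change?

P ∝ T⁴, so the power scales as (3.64)⁴ = 176.

factor ≈ 176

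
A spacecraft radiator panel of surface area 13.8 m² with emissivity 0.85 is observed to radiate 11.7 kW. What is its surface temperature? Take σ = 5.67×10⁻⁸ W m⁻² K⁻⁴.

From P = εσAT⁴, T = (P / εσA)^(1/4) = (11700 / (0.85 × 5.67×10⁻⁸ × 13.8))^(1/4).
T = (1.76×10^10)^(1/4) = 364 K.

T ≈ 364 K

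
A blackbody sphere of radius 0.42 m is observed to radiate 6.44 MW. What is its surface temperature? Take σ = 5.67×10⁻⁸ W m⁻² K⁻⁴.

T ≈ 2680 K

A = 4πr² = 4π × (0.42)² = 2.22 m².
From P = σAT⁴, T = (P / σA)^(1/4) = (6.44×10^6 / (5.67×10⁻⁸ × 2.22))^(1/4).
T = (5.12×10^13)^(1/4) = 2680 K.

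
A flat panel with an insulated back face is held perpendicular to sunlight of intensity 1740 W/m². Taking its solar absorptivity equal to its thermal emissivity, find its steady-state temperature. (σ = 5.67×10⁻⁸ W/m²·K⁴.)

T ≈ 419 K

Absorbed flux αS = emitted flux εσT⁴ (one radiating face); with α = ε, T = (S/σ)^(1/4).
T = (1740 / 5.67×10⁻⁸)^(1/4) = (3.07×10^10)^(1/4).
T = 419 K.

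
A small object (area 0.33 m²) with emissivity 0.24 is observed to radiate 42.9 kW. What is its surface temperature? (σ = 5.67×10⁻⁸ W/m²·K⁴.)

From P = εσAT⁴, T = (P / εσA)^(1/4) = (42900 / (0.24 × 5.67×10⁻⁸ × 0.330))^(1/4).
T = (9.55×10^12)^(1/4) = 1760 K.

T ≈ 1760 K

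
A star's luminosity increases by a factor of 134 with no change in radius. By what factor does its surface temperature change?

P ∝ T⁴ ⇒ T ∝ P^(1/4), so T scales by (134)^(1/4) = 3.40.

factor ≈ 3.40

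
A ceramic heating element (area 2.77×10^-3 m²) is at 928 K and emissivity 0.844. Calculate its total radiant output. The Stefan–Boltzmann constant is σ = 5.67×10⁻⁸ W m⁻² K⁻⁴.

P ≈ 98.3 W

P = εσAT⁴ = 0.844 × 5.67×10⁻⁸ × 2.77×10^-3 × (928)⁴ = 0.844 × 5.67×10⁻⁸ × 2.77×10^-3 × 7.42×10^11.
P = 98.3 W.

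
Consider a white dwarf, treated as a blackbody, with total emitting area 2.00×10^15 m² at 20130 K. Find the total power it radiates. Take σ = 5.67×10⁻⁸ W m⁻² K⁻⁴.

P = σAT⁴ = 5.67×10⁻⁸ × 2.00×10^15 × (20130)⁴ = 5.67×10⁻⁸ × 2.00×10^15 × 1.64×10^17.
P = 1.86×10^25 W.

P ≈ 1.86×10^25 W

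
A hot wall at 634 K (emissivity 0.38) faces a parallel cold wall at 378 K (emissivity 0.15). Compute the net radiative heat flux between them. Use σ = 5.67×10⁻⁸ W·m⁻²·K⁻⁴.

For two large parallel gray plates, q = σ(T₁⁴ − T₂⁴) / (1/ε₁ + 1/ε₂ − 1).
1/ε₁ + 1/ε₂ − 1 = 1/0.38 + 1/0.15 − 1 = 8.298.
T₁⁴ − T₂⁴ = 1.62×10^11 − 2.04×10^10 = 1.41×10^11 K⁴.
q = 5.67×10⁻⁸ × 1.41×10^11 / 8.298 = 964 W/m².

q ≈ 964 W/m²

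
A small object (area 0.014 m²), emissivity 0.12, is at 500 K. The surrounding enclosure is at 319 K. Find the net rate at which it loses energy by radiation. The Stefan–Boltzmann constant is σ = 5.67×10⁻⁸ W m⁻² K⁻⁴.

Q ≈ 4.97 W

Q = εσA(T⁴ − T_s⁴). T⁴ − T_s⁴ = (500)⁴ − (319)⁴ = 6.25×10^10 − 1.04×10^10 = 5.21×10^10 K⁴.
Q = 0.12 × 5.67×10⁻⁸ × 0.0140 × 5.21×10^10 = 4.97 W.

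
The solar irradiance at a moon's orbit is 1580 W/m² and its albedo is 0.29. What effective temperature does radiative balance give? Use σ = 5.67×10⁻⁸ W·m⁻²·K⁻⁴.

Power absorbed = (1−a)S·πR²; power emitted = 4πR²σT⁴. Equating and cancelling πR²:
T = ((1−a)S / 4σ)^(1/4) = (1120 / (4 × 5.67×10⁻⁸))^(1/4) = (4.95×10^9)^(1/4).
T = 265 K.

T ≈ 265 K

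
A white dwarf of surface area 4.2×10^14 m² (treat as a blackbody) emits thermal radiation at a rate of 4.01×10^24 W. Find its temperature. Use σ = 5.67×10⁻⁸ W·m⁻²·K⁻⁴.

From P = σAT⁴, T = (P / σA)^(1/4) = (4.01×10^24 / (5.67×10⁻⁸ × 4.20×10^14))^(1/4).
T = (1.68×10^17)^(1/4) = 20300 K.

T ≈ 20300 K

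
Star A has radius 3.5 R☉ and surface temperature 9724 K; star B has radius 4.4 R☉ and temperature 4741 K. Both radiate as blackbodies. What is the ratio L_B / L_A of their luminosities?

L = 4πR²σT⁴ ∝ R²T⁴, so L_B/L_A = (4.4/3.5)² × (4741/9724)⁴ = 1.58 × 0.0565 = 0.0893.

L_B/L_A ≈ 0.0893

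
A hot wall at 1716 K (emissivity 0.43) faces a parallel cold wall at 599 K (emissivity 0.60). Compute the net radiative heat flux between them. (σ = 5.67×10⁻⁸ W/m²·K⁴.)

For two large parallel gray plates, q = σ(T₁⁴ − T₂⁴) / (1/ε₁ + 1/ε₂ − 1).
1/ε₁ + 1/ε₂ − 1 = 1/0.43 + 1/0.60 − 1 = 2.992.
T₁⁴ − T₂⁴ = 8.67×10^12 − 1.29×10^11 = 8.54×10^12 K⁴.
q = 5.67×10⁻⁸ × 8.54×10^12 / 2.992 = 1.62×10^5 W/m².

q ≈ 1.62×10^5 W/m²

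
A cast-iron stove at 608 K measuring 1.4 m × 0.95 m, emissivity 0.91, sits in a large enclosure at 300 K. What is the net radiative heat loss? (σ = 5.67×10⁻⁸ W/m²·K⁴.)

Q ≈ 8820 W

A = 1.4 × 0.95 = 1.33 m².
Q = εσA(T⁴ − T_s⁴). T⁴ − T_s⁴ = (608)⁴ − (300)⁴ = 1.37×10^11 − 8.10×10^9 = 1.29×10^11 K⁴.
Q = 0.91 × 5.67×10⁻⁸ × 1.33 × 1.29×10^11 = 8820 W.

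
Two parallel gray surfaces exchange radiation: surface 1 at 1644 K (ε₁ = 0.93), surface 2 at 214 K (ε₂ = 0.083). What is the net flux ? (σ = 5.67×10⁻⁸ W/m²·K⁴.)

q ≈ 34200 W/m²

For two large parallel gray plates, q = σ(T₁⁴ − T₂⁴) / (1/ε₁ + 1/ε₂ − 1).
1/ε₁ + 1/ε₂ − 1 = 1/0.93 + 1/0.083 − 1 = 12.12.
T₁⁴ − T₂⁴ = 7.30×10^12 − 2.10×10^9 = 7.30×10^12 K⁴.
q = 5.67×10⁻⁸ × 7.30×10^12 / 12.12 = 34200 W/m².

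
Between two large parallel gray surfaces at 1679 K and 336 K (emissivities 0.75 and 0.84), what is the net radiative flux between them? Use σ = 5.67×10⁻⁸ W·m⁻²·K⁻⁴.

q ≈ 2.95×10^5 W/m²

For two large parallel gray plates, q = σ(T₁⁴ − T₂⁴) / (1/ε₁ + 1/ε₂ − 1).
1/ε₁ + 1/ε₂ − 1 = 1/0.75 + 1/0.84 − 1 = 1.524.
T₁⁴ − T₂⁴ = 7.95×10^12 − 1.27×10^10 = 7.93×10^12 K⁴.
q = 5.67×10⁻⁸ × 7.93×10^12 / 1.524 = 2.95×10^5 W/m².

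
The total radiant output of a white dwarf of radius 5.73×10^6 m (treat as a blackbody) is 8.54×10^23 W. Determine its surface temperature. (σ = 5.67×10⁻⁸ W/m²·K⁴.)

A = 4πr² = 4π × (5.73×10^6)² = 4.13×10^14 m².
From P = σAT⁴, T = (P / σA)^(1/4) = (8.54×10^23 / (5.67×10⁻⁸ × 4.13×10^14))^(1/4).
T = (3.65×10^16)^(1/4) = 13800 K.

T ≈ 13800 K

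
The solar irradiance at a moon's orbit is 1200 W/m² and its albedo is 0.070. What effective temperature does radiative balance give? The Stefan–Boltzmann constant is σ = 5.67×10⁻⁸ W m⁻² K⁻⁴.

Power absorbed = (1−a)S·πR²; power emitted = 4πR²σT⁴. Equating and cancelling πR²:
T = ((1−a)S / 4σ)^(1/4) = (1120 / (4 × 5.67×10⁻⁸))^(1/4) = (4.92×10^9)^(1/4).
T = 265 K.

T ≈ 265 K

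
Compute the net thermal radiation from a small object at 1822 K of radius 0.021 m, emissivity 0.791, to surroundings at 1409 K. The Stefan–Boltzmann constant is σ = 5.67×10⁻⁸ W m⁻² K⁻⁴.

A = 4πr² = 4π × (0.021)² = 5.54×10^-3 m².
Q = εσA(T⁴ − T_s⁴). T⁴ − T_s⁴ = (1822)⁴ − (1409)⁴ = 1.10×10^13 − 3.94×10^12 = 7.08×10^12 K⁴.
Q = 0.791 × 5.67×10⁻⁸ × 5.54×10^-3 × 7.08×10^12 = 1760 W.

Q ≈ 1760 W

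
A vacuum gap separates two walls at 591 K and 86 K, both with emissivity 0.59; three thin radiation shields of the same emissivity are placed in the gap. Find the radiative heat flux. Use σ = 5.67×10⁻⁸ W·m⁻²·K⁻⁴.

Each of the 4 gaps contributes resistance (2/ε − 1) = 2/0.59 − 1 = 2.390; total = 9.559.
q = σ(T₁⁴ − T₂⁴) / 9.559 = 5.67×10⁻⁸ × 1.22×10^11 / 9.559 = 723 W/m².

q ≈ 723 W/m²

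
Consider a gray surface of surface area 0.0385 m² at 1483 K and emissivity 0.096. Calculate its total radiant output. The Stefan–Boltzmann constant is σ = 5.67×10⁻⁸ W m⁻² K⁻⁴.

P = εσAT⁴ = 0.096 × 5.67×10⁻⁸ × 0.0385 × (1483)⁴ = 0.096 × 5.67×10⁻⁸ × 0.0385 × 4.84×10^12.
P = 1010 W.

P ≈ 1010 W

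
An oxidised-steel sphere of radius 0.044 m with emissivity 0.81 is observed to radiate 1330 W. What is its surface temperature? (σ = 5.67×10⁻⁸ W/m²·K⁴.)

T ≈ 1040 K

A = 4πr² = 4π × (0.044)² = 0.0243 m².
From P = εσAT⁴, T = (P / εσA)^(1/4) = (1330 / (0.81 × 5.67×10⁻⁸ × 0.0243))^(1/4).
T = (1.19×10^12)^(1/4) = 1040 K.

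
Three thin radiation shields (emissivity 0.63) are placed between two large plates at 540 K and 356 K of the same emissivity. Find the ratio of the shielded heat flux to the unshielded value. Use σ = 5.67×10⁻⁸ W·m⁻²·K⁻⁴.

ratio ≈ 0.250

With N identical shields there are N+1 = 4 gaps in series, each with the same radiative resistance, so the flux falls to 1/(N+1) of its unshielded value.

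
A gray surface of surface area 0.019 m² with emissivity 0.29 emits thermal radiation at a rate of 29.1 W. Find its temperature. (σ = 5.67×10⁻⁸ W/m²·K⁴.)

From P = εσAT⁴, T = (P / εσA)^(1/4) = (29.1 / (0.29 × 5.67×10⁻⁸ × 0.0190))^(1/4).
T = (9.31×10^10)^(1/4) = 552 K.

T ≈ 552 K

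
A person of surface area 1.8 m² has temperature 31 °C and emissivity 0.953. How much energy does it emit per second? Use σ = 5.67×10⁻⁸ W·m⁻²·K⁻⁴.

P ≈ 831 W

31 °C = 304 K.
Stefan–Boltzmann: P = εσAT⁴ = 0.953 × 5.67×10⁻⁸ × 1.80 × (304)⁴ = 0.953 × 5.67×10⁻⁸ × 1.80 × 8.54×10^9.
P = 831 W.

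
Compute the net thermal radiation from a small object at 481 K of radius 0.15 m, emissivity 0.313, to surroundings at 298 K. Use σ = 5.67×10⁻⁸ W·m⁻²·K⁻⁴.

Q ≈ 229 W

A = 4πr² = 4π × (0.15)² = 0.283 m².
Q = εσA(T⁴ − T_s⁴). T⁴ − T_s⁴ = (481)⁴ − (298)⁴ = 5.35×10^10 − 7.89×10^9 = 4.56×10^10 K⁴.
Q = 0.313 × 5.67×10⁻⁸ × 0.283 × 4.56×10^10 = 229 W.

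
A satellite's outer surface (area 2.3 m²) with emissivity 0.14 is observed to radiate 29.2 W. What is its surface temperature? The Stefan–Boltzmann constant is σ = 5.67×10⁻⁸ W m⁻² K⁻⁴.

From P = εσAT⁴, T = (P / εσA)^(1/4) = (29.2 / (0.14 × 5.67×10⁻⁸ × 2.30))^(1/4).
T = (1.60×10^9)^(1/4) = 200 K.

T ≈ 200 K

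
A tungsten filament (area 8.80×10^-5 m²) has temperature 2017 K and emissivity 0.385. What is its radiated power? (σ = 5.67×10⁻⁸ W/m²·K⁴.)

Stefan–Boltzmann: P = εσAT⁴ = 0.385 × 5.67×10⁻⁸ × 8.80×10^-5 × (2017)⁴ = 0.385 × 5.67×10⁻⁸ × 8.80×10^-5 × 1.66×10^13.
P = 31.8 W.

P ≈ 31.8 W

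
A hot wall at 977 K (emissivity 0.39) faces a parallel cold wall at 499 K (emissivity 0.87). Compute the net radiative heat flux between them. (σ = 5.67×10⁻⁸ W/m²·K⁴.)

q ≈ 17700 W/m²

For two large parallel gray plates, q = σ(T₁⁴ − T₂⁴) / (1/ε₁ + 1/ε₂ − 1).
1/ε₁ + 1/ε₂ − 1 = 1/0.39 + 1/0.87 − 1 = 2.714.
T₁⁴ − T₂⁴ = 9.11×10^11 − 6.20×10^10 = 8.49×10^11 K⁴.
q = 5.67×10⁻⁸ × 8.49×10^11 / 2.714 = 17700 W/m².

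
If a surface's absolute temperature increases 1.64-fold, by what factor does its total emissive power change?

P ∝ T⁴, so the power scales as (1.64)⁴ = 7.23.

factor ≈ 7.23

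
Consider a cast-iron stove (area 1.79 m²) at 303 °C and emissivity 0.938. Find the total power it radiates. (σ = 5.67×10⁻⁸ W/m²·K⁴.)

P ≈ 10500 W

303 °C = 576 K.
Stefan–Boltzmann: P = εσAT⁴ = 0.938 × 5.67×10⁻⁸ × 1.79 × (576)⁴ = 0.938 × 5.67×10⁻⁸ × 1.79 × 1.10×10^11.
P = 10500 W.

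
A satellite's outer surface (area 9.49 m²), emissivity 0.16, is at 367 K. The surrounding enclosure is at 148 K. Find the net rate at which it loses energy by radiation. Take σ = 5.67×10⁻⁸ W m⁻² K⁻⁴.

Q = εσA(T⁴ − T_s⁴). T⁴ − T_s⁴ = (367)⁴ − (148)⁴ = 1.81×10^10 − 4.80×10^8 = 1.77×10^10 K⁴.
Q = 0.16 × 5.67×10⁻⁸ × 9.49 × 1.77×10^10 = 1520 W.

Q ≈ 1520 W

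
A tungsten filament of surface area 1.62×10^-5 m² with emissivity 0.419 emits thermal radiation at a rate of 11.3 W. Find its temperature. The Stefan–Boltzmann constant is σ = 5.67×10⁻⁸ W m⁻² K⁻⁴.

T ≈ 2330 K

From P = εσAT⁴, T = (P / εσA)^(1/4) = (11.3 / (0.419 × 5.67×10⁻⁸ × 1.62×10^-5))^(1/4).
T = (2.94×10^13)^(1/4) = 2330 K.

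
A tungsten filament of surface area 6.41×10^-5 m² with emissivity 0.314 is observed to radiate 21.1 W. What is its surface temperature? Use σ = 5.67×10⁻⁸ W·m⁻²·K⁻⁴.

T ≈ 2070 K

From P = εσAT⁴, T = (P / εσA)^(1/4) = (21.1 / (0.314 × 5.67×10⁻⁸ × 6.41×10^-5))^(1/4).
T = (1.85×10^13)^(1/4) = 2070 K.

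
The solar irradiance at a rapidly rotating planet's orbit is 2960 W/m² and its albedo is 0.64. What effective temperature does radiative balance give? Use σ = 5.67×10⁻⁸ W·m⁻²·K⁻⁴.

Power absorbed = (1−a)S·πR²; power emitted = 4πR²σT⁴. Equating and cancelling πR²:
T = ((1−a)S / 4σ)^(1/4) = (1070 / (4 × 5.67×10⁻⁸))^(1/4) = (4.70×10^9)^(1/4).
T = 262 K.

T ≈ 262 K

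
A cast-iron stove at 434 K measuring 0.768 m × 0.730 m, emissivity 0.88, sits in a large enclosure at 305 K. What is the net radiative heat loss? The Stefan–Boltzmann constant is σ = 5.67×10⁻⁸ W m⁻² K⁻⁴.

Q ≈ 750 W

A = 0.768 × 0.730 = 0.561 m².
Q = εσA(T⁴ − T_s⁴). T⁴ − T_s⁴ = (434)⁴ − (305)⁴ = 3.55×10^10 − 8.65×10^9 = 2.68×10^10 K⁴.
Q = 0.88 × 5.67×10⁻⁸ × 0.561 × 2.68×10^10 = 750 W.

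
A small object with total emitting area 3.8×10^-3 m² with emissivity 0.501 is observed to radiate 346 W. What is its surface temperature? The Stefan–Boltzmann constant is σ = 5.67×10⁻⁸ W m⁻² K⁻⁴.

T ≈ 1340 K

From P = εσAT⁴, T = (P / εσA)^(1/4) = (346 / (0.501 × 5.67×10⁻⁸ × 3.80×10^-3))^(1/4).
T = (3.21×10^12)^(1/4) = 1340 K.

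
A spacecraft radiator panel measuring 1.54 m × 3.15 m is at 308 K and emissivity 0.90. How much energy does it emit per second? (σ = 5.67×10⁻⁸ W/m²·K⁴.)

A = 1.54 × 3.15 = 4.85 m².
Stefan–Boltzmann: P = εσAT⁴ = 0.90 × 5.67×10⁻⁸ × 4.85 × (308)⁴ = 0.90 × 5.67×10⁻⁸ × 4.85 × 9.00×10^9.
P = 2230 W.

P ≈ 2230 W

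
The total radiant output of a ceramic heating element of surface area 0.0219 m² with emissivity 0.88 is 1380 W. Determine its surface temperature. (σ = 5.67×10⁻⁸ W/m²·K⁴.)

From P = εσAT⁴, T = (P / εσA)^(1/4) = (1380 / (0.88 × 5.67×10⁻⁸ × 0.0219))^(1/4).
T = (1.26×10^12)^(1/4) = 1060 K.

T ≈ 1060 K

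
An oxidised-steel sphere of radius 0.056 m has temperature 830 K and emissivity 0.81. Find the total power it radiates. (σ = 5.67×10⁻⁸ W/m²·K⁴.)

A = 4πr² = 4π × (0.056)² = 0.0394 m².
P = εσAT⁴ = 0.81 × 5.67×10⁻⁸ × 0.0394 × (830)⁴ = 0.81 × 5.67×10⁻⁸ × 0.0394 × 4.75×10^11.
P = 859 W.

P ≈ 859 W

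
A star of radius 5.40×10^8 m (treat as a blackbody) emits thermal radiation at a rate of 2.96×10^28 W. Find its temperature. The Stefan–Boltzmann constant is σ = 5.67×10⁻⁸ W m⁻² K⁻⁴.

A = 4πr² = 4π × (5.40×10^8)² = 3.66×10^18 m².
From P = σAT⁴, T = (P / σA)^(1/4) = (2.96×10^28 / (5.67×10⁻⁸ × 3.66×10^18))^(1/4).
T = (1.42×10^17)^(1/4) = 19400 K.

T ≈ 19400 K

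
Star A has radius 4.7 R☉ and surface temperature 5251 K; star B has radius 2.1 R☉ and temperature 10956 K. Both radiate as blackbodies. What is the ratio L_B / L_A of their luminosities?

L_B/L_A ≈ 3.78

L = 4πR²σT⁴ ∝ R²T⁴, so L_B/L_A = (2.1/4.7)² × (10956/5251)⁴ = 0.200 × 19.0 = 3.78.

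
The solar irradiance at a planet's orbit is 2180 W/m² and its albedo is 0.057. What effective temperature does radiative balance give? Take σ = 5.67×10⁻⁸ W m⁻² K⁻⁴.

Power absorbed = (1−a)S·πR²; power emitted = 4πR²σT⁴. Equating and cancelling πR²:
T = ((1−a)S / 4σ)^(1/4) = (2060 / (4 × 5.67×10⁻⁸))^(1/4) = (9.06×10^9)^(1/4).
T = 309 K.

T ≈ 309 K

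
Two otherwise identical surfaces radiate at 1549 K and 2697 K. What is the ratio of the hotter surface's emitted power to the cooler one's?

ratio ≈ 9.19

P ∝ T⁴, so the ratio is (2697/1549)⁴ = (1.741)⁴ = 9.19.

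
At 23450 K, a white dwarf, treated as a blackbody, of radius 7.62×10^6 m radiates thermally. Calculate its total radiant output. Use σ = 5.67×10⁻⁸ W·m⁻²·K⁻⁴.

A = 4πr² = 4π × (7.62×10^6)² = 7.30×10^14 m².
P = σAT⁴ = 5.67×10⁻⁸ × 7.30×10^14 × (23450)⁴ = 5.67×10⁻⁸ × 7.30×10^14 × 3.02×10^17.
P = 1.25×10^25 W.

P ≈ 1.25×10^25 W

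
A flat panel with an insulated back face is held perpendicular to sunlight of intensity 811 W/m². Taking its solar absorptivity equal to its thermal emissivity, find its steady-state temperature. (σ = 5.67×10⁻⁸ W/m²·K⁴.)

Absorbed flux αS = emitted flux εσT⁴ (one radiating face); with α = ε, T = (S/σ)^(1/4).
T = (811 / 5.67×10⁻⁸)^(1/4) = (1.43×10^10)^(1/4).
T = 346 K.

T ≈ 346 K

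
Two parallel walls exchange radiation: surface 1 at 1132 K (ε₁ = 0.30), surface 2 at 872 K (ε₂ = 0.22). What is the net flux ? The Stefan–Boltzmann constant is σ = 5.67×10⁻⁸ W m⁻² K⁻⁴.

For two large parallel gray plates, q = σ(T₁⁴ − T₂⁴) / (1/ε₁ + 1/ε₂ − 1).
1/ε₁ + 1/ε₂ − 1 = 1/0.30 + 1/0.22 − 1 = 6.879.
T₁⁴ − T₂⁴ = 1.64×10^12 − 5.78×10^11 = 1.06×10^12 K⁴.
q = 5.67×10⁻⁸ × 1.06×10^12 / 6.879 = 8770 W/m².

q ≈ 8770 W/m²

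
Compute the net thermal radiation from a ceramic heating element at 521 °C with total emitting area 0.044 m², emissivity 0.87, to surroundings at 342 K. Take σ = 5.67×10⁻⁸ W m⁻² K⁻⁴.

Convert: 521 °C = 794 K.
Q = εσA(T⁴ − T_s⁴). T⁴ − T_s⁴ = (794)⁴ − (342)⁴ = 3.97×10^11 − 1.37×10^10 = 3.84×10^11 K⁴.
Q = 0.87 × 5.67×10⁻⁸ × 0.0440 × 3.84×10^11 = 833 W.

Q ≈ 833 W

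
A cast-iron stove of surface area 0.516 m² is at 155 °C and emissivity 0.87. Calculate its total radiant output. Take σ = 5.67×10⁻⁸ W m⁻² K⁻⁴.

155 °C = 428 K.
P = εσAT⁴ = 0.87 × 5.67×10⁻⁸ × 0.516 × (428)⁴ = 0.87 × 5.67×10⁻⁸ × 0.516 × 3.36×10^10.
P = 854 W.

P ≈ 854 W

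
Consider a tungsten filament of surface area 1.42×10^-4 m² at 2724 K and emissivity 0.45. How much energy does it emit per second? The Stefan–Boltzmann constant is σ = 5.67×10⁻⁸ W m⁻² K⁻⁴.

P = εσAT⁴ = 0.45 × 5.67×10⁻⁸ × 1.42×10^-4 × (2724)⁴ = 0.45 × 5.67×10⁻⁸ × 1.42×10^-4 × 5.51×10^13.
P = 199 W.

P ≈ 199 W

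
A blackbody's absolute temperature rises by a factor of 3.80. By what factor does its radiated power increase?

factor ≈ 209

P ∝ T⁴, so the power scales as (3.80)⁴ = 209.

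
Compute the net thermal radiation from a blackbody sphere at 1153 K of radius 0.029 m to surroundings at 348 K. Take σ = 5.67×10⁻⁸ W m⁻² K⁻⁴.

Q ≈ 1050 W

A = 4πr² = 4π × (0.029)² = 0.0106 m².
Q = σA(T⁴ − T_s⁴). T⁴ − T_s⁴ = (1153)⁴ − (348)⁴ = 1.77×10^12 − 1.47×10^10 = 1.75×10^12 K⁴.
Q = 5.67×10⁻⁸ × 0.0106 × 1.75×10^12 = 1050 W.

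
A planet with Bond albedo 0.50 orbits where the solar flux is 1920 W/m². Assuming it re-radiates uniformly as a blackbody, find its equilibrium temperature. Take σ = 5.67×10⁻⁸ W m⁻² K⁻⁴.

T ≈ 255 K

Power absorbed = (1−a)S·πR²; power emitted = 4πR²σT⁴. Equating and cancelling πR²:
T = ((1−a)S / 4σ)^(1/4) = (960 / (4 × 5.67×10⁻⁸))^(1/4) = (4.23×10^9)^(1/4).
T = 255 K.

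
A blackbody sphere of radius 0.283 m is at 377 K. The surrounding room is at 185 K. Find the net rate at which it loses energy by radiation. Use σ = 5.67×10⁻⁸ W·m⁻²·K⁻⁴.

A = 4πr² = 4π × (0.283)² = 1.01 m².
Q = σA(T⁴ − T_s⁴). T⁴ − T_s⁴ = (377)⁴ − (185)⁴ = 2.02×10^10 − 1.17×10^9 = 1.90×10^10 K⁴.
Q = 5.67×10⁻⁸ × 1.01 × 1.90×10^10 = 1090 W.

Q ≈ 1090 W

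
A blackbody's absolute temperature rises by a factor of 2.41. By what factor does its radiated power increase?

P ∝ T⁴, so the power scales as (2.41)⁴ = 33.7.

factor ≈ 33.7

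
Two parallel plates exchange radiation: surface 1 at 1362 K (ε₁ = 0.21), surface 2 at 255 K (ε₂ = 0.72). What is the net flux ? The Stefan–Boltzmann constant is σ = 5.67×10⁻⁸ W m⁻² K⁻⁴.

For two large parallel gray plates, q = σ(T₁⁴ − T₂⁴) / (1/ε₁ + 1/ε₂ − 1).
1/ε₁ + 1/ε₂ − 1 = 1/0.21 + 1/0.72 − 1 = 5.151.
T₁⁴ − T₂⁴ = 3.44×10^12 − 4.23×10^9 = 3.44×10^12 K⁴.
q = 5.67×10⁻⁸ × 3.44×10^12 / 5.151 = 37800 W/m².

q ≈ 37800 W/m²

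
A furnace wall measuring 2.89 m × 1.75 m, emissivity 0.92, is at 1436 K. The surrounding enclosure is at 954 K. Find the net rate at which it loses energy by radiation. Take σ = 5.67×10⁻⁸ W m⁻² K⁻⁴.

Q ≈ 9.03×10^5 W

A = 2.89 × 1.75 = 5.06 m².
Q = εσA(T⁴ − T_s⁴). T⁴ − T_s⁴ = (1436)⁴ − (954)⁴ = 4.25×10^12 − 8.28×10^11 = 3.42×10^12 K⁴.
Q = 0.92 × 5.67×10⁻⁸ × 5.06 × 3.42×10^12 = 9.03×10^5 W.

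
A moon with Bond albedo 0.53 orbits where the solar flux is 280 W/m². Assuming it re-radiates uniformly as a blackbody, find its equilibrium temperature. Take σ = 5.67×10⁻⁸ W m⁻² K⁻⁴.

T ≈ 155 K

Power absorbed = (1−a)S·πR²; power emitted = 4πR²σT⁴. Equating and cancelling πR²:
T = ((1−a)S / 4σ)^(1/4) = (132 / (4 × 5.67×10⁻⁸))^(1/4) = (5.80×10^8)^(1/4).
T = 155 K.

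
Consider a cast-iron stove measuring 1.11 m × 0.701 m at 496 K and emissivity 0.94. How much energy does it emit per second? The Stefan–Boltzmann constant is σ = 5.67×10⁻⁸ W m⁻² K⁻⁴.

P ≈ 2510 W

A = 1.11 × 0.701 = 0.778 m².
Stefan–Boltzmann: P = εσAT⁴ = 0.94 × 5.67×10⁻⁸ × 0.778 × (496)⁴ = 0.94 × 5.67×10⁻⁸ × 0.778 × 6.05×10^10.
P = 2510 W.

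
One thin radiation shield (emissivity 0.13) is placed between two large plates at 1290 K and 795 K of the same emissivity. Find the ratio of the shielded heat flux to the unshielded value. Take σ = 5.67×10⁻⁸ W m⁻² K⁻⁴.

ratio ≈ 0.500

With N identical shields there are N+1 = 2 gaps in series, each with the same radiative resistance, so the flux falls to 1/(N+1) of its unshielded value.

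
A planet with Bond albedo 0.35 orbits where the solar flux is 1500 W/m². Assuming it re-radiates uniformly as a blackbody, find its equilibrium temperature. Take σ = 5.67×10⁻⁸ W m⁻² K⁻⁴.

T ≈ 256 K

Power absorbed = (1−a)S·πR²; power emitted = 4πR²σT⁴. Equating and cancelling πR²:
T = ((1−a)S / 4σ)^(1/4) = (975 / (4 × 5.67×10⁻⁸))^(1/4) = (4.30×10^9)^(1/4).
T = 256 K.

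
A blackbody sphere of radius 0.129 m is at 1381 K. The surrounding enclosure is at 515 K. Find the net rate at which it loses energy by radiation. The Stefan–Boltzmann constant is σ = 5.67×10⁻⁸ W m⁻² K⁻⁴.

A = 4πr² = 4π × (0.129)² = 0.209 m².
Q = σA(T⁴ − T_s⁴). T⁴ − T_s⁴ = (1381)⁴ − (515)⁴ = 3.64×10^12 − 7.03×10^10 = 3.57×10^12 K⁴.
Q = 5.67×10⁻⁸ × 0.209 × 3.57×10^12 = 42300 W.

Q ≈ 42300 W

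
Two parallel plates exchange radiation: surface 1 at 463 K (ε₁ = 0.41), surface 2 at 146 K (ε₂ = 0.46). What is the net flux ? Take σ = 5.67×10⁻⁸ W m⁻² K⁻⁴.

q ≈ 714 W/m²

For two large parallel gray plates, q = σ(T₁⁴ − T₂⁴) / (1/ε₁ + 1/ε₂ − 1).
1/ε₁ + 1/ε₂ − 1 = 1/0.41 + 1/0.46 − 1 = 3.613.
T₁⁴ − T₂⁴ = 4.60×10^10 − 4.54×10^8 = 4.55×10^10 K⁴.
q = 5.67×10⁻⁸ × 4.55×10^10 / 3.613 = 714 W/m².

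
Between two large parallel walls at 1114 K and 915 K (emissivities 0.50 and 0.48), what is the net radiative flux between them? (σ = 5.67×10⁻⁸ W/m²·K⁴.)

For two large parallel gray plates, q = σ(T₁⁴ − T₂⁴) / (1/ε₁ + 1/ε₂ − 1).
1/ε₁ + 1/ε₂ − 1 = 1/0.50 + 1/0.48 − 1 = 3.083.
T₁⁴ − T₂⁴ = 1.54×10^12 − 7.01×10^11 = 8.39×10^11 K⁴.
q = 5.67×10⁻⁸ × 8.39×10^11 / 3.083 = 15400 W/m².

q ≈ 15400 W/m²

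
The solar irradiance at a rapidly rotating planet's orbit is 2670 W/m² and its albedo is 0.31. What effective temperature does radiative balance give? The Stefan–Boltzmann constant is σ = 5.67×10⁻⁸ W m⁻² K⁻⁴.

T ≈ 300 K

Power absorbed = (1−a)S·πR²; power emitted = 4πR²σT⁴. Equating and cancelling πR²:
T = ((1−a)S / 4σ)^(1/4) = (1840 / (4 × 5.67×10⁻⁸))^(1/4) = (8.12×10^9)^(1/4).
T = 300 K.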